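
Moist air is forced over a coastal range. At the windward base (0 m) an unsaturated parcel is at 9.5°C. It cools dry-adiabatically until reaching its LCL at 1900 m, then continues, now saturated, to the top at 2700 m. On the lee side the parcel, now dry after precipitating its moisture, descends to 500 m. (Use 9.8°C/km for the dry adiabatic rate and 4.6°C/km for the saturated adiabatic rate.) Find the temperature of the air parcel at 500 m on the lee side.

0–1900 m, dry: Δz = 1.9 km ⇒ ΔT = -18.62°C; T = -9.12°C
1900–2700 m, saturated: Δz = 0.8 km ⇒ ΔT = -3.68°C; T = -12.8°C
2700–500 m, dry descent: Δz = 2.2 km ⇒ ΔT = +21.56°C; T = 8.76°C

8.76°C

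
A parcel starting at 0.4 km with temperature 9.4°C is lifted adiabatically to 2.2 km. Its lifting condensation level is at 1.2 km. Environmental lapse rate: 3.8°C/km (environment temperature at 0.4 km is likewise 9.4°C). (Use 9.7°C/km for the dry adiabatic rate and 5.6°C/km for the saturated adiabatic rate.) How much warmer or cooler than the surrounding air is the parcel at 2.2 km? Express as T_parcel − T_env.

-6.52°C (parcel cooler than environment)

Parcel:
  400 → 1200 m (dry, 9.7°C/km): ΔT = -9.7 × 0.8 = -7.76°C → T = 1.64°C
  1200 → 2200 m (saturated, 5.6°C/km): ΔT = -5.6 × 1 = -5.6°C → T = -3.96°C
Environment:
  400 → 2200 m (environment, 3.8°C/km): ΔT = -3.8 × 1.8 = -6.84°C → T = 2.56°C
T_parcel − T_env = -3.96 − 2.56 = -6.52°C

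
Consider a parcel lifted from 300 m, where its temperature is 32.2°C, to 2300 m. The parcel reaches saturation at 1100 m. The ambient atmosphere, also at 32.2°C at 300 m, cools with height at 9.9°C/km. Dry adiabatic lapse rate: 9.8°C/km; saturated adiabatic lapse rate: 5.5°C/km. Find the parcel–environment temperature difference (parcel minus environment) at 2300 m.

Parcel:
  Dry to 1100 m: -9.8 × 0.8 km = -7.84°C, so T = 24.36°C.
  Saturated to 2300 m: -5.5 × 1.2 km = -6.6°C, so T = 17.76°C.
Environment:
  Environment to 2300 m: -9.9 × 2 km = -19.8°C, so T = 12.4°C.
T_parcel − T_env = 17.76 − 12.4 = +5.36°C

+5.36°C (parcel warmer than environment)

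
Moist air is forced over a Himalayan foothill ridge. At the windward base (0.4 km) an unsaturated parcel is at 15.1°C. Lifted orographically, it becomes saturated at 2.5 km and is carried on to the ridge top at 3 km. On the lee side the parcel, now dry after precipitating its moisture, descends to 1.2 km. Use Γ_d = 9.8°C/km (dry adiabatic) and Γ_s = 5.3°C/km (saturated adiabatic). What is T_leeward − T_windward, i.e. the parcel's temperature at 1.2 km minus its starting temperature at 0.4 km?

400–2500 m, dry: Δz = 2.1 km ⇒ ΔT = -20.58°C; T = -5.48°C
2500–3000 m, saturated: Δz = 0.5 km ⇒ ΔT = -2.65°C; T = -8.13°C
3000–1200 m, dry descent: Δz = 1.8 km ⇒ ΔT = +17.64°C; T = 9.51°C
Net change vs windward start: 9.51 − 15.1 = -5.59°C

-5.59°C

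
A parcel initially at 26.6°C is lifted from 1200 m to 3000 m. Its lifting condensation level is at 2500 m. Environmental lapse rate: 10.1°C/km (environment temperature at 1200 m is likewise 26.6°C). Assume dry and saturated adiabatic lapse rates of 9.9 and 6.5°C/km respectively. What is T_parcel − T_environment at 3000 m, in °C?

Parcel:
  1200–2500 m, dry: Δz = 1.3 km ⇒ ΔT = -12.87°C; T = 13.73°C
  2500–3000 m, saturated: Δz = 0.5 km ⇒ ΔT = -3.25°C; T = 10.48°C
Environment:
  1200–3000 m, environment: Δz = 1.8 km ⇒ ΔT = -18.18°C; T = 8.42°C
T_parcel − T_env = 10.48 − 8.42 = +2.06°C

+2.06°C (parcel warmer than environment)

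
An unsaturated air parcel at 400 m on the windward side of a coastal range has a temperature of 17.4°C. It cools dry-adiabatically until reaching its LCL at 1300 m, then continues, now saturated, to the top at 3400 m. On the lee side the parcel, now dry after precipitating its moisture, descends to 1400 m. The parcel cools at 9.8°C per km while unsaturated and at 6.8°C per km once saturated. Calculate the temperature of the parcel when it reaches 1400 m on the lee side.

400–1300 m, dry: Δz = 0.9 km ⇒ ΔT = -8.82°C; T = 8.58°C
1300–3400 m, saturated: Δz = 2.1 km ⇒ ΔT = -14.28°C; T = -5.7°C
3400–1400 m, dry descent: Δz = 2 km ⇒ ΔT = +19.6°C; T = 13.9°C

13.9°C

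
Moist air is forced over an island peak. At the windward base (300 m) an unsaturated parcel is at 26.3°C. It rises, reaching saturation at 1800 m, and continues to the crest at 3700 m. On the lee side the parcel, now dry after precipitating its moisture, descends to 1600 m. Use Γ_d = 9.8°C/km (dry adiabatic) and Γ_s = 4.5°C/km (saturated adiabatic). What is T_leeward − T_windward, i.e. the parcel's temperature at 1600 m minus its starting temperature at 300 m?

-2.67°C

Dry to 1800 m: -9.8 × 1.5 km = -14.7°C, so T = 11.6°C.
Saturated to 3700 m: -4.5 × 1.9 km = -8.55°C, so T = 3.05°C.
Dry descent to 1600 m: +9.8 × 2.1 km = +20.58°C, so T = 23.63°C.
Net change vs windward start: 23.63 − 26.3 = -2.67°C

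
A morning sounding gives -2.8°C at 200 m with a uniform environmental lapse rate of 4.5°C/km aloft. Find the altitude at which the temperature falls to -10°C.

1800 m

Height above start = (-2.8 − (-10)) / 4.5 = 1.6 km
Altitude = 200 m + 1600 m = 1800 m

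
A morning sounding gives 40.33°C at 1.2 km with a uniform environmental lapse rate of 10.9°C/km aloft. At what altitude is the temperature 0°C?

4.9 km

Height above start = (40.33 − 0) / 10.9 = 3.7 km
Altitude = 1200 m + 3700 m = 4900 m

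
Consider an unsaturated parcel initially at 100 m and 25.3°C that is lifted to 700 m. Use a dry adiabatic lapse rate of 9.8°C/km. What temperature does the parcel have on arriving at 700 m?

Dry adiabatic to 700 m: -9.8 × 0.6 km = -5.88°C, so T = 19.42°C.

19.42°C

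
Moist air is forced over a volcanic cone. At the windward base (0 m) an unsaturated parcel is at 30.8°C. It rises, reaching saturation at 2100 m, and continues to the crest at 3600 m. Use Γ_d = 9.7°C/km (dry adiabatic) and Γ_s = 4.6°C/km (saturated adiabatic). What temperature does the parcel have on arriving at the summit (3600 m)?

Dry to 2100 m: -9.7 × 2.1 km = -20.37°C, so T = 10.43°C.
Saturated to 3600 m: -4.6 × 1.5 km = -6.9°C, so T = 3.53°C.

3.53°C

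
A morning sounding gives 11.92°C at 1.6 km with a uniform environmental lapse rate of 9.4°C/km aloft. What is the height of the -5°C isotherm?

3.4 km

Height above start = (11.92 − (-5)) / 9.4 = 1.8 km
Altitude = 1600 m + 1800 m = 3400 m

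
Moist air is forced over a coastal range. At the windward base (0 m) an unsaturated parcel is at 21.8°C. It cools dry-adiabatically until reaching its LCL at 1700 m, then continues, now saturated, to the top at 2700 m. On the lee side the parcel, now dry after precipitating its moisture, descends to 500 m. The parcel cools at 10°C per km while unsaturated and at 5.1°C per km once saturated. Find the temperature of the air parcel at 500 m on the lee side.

21.7°C

From 0 m to 1700 m (dry): cools by 10 × 1.7 = 17°C, giving 4.8°C.
From 1700 m to 2700 m (saturated): cools by 5.1 × 1 = 5.1°C, giving -0.3°C.
From 2700 m to 500 m (dry descent): warms by 10 × 2.2 = 22°C, giving 21.7°C.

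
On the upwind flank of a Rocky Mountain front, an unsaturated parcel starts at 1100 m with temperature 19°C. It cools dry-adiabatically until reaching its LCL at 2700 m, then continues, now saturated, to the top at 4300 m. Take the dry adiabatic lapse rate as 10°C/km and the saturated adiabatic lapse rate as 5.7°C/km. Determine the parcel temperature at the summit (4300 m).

From 1100 m to 2700 m (dry): cools by 10 × 1.6 = 16°C, giving 3°C.
From 2700 m to 4300 m (saturated): cools by 5.7 × 1.6 = 9.12°C, giving -6.12°C.

-6.12°C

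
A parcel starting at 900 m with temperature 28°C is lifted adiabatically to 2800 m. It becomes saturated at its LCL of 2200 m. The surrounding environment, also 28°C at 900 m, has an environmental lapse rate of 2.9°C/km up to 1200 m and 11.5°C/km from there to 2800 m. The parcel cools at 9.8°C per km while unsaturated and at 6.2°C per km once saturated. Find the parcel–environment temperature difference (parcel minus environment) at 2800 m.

Parcel:
  From 900 m to 2200 m (dry): cools by 9.8 × 1.3 = 12.74°C, giving 15.26°C.
  From 2200 m to 2800 m (saturated): cools by 6.2 × 0.6 = 3.72°C, giving 11.54°C.
Environment:
  From 900 m to 1200 m (environment, lower layer): cools by 2.9 × 0.3 = 0.87°C, giving 27.13°C.
  From 1200 m to 2800 m (environment, upper layer): cools by 11.5 × 1.6 = 18.4°C, giving 8.73°C.
T_parcel − T_env = 11.54 − 8.73 = +2.81°C

+2.81°C (parcel warmer than environment)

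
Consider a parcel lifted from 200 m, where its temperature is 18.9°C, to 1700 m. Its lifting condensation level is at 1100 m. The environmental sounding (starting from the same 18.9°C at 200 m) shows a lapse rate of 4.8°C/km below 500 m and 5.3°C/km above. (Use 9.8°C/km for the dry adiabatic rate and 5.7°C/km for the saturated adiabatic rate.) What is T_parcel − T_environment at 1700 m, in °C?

Parcel:
  Dry to 1100 m: -9.8 × 0.9 km = -8.82°C, so T = 10.08°C.
  Saturated to 1700 m: -5.7 × 0.6 km = -3.42°C, so T = 6.66°C.
Environment:
  Environment, lower layer to 500 m: -4.8 × 0.3 km = -1.44°C, so T = 17.46°C.
  Environment, upper layer to 1700 m: -5.3 × 1.2 km = -6.36°C, so T = 11.1°C.
T_parcel − T_env = 6.66 − 11.1 = -4.44°C

-4.44°C (parcel cooler than environment)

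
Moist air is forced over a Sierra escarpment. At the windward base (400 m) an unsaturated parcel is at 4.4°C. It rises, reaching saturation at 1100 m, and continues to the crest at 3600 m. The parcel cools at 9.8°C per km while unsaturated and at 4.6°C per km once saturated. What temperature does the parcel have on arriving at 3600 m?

From 400 m to 1100 m (dry): cools by 9.8 × 0.7 = 6.86°C, giving -2.46°C.
From 1100 m to 3600 m (saturated): cools by 4.6 × 2.5 = 11.5°C, giving -13.96°C.

-13.96°C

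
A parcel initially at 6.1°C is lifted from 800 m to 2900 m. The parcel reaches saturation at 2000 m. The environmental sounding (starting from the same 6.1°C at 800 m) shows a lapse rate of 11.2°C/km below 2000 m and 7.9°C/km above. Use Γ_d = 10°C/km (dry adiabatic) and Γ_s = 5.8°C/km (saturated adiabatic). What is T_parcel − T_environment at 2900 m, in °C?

Parcel:
  800 → 2000 m (dry, 10°C/km): ΔT = -10 × 1.2 = -12°C → T = -5.9°C
  2000 → 2900 m (saturated, 5.8°C/km): ΔT = -5.8 × 0.9 = -5.22°C → T = -11.12°C
Environment:
  800 → 2000 m (environment, lower layer, 11.2°C/km): ΔT = -11.2 × 1.2 = -13.44°C → T = -7.34°C
  2000 → 2900 m (environment, upper layer, 7.9°C/km): ΔT = -7.9 × 0.9 = -7.11°C → T = -14.45°C
T_parcel − T_env = -11.12 − (-14.45) = +3.33°C

+3.33°C (parcel warmer than environment)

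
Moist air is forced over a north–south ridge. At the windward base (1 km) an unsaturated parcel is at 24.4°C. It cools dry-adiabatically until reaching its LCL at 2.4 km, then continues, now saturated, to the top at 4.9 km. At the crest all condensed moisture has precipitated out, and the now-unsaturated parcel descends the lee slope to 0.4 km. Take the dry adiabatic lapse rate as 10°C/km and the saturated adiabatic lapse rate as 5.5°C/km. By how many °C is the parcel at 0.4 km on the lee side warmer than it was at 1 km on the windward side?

Dry to 2400 m: -10 × 1.4 km = -14°C, so T = 10.4°C.
Saturated to 4900 m: -5.5 × 2.5 km = -13.75°C, so T = -3.35°C.
Dry descent to 400 m: +10 × 4.5 km = +45°C, so T = 41.65°C.
Net change vs windward start: 41.65 − 24.4 = +17.25°C

+17.25°C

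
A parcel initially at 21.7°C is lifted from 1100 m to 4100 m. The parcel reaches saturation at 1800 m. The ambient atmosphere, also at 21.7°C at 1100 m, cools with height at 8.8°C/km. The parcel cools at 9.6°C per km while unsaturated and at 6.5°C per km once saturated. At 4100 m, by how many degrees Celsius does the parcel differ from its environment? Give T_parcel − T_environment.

+4.73°C (parcel warmer than environment)

Parcel:
  From 1100 m to 1800 m (dry): cools by 9.6 × 0.7 = 6.72°C, giving 14.98°C.
  From 1800 m to 4100 m (saturated): cools by 6.5 × 2.3 = 14.95°C, giving 0.03°C.
Environment:
  From 1100 m to 4100 m (environment): cools by 8.8 × 3 = 26.4°C, giving -4.7°C.
T_parcel − T_env = 0.03 − (-4.7) = +4.73°C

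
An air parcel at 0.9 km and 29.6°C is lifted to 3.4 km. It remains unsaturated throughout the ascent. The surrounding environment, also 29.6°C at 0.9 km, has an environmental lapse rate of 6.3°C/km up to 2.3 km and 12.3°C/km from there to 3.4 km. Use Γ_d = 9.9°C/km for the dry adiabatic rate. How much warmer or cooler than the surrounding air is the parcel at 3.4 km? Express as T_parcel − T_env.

-2.4°C (parcel cooler than environment)

Parcel:
  900–3400 m, dry: Δz = 2.5 km ⇒ ΔT = -24.75°C; T = 4.85°C
Environment:
  900–2300 m, environment, lower layer: Δz = 1.4 km ⇒ ΔT = -8.82°C; T = 20.78°C
  2300–3400 m, environment, upper layer: Δz = 1.1 km ⇒ ΔT = -13.53°C; T = 7.25°C
T_parcel − T_env = 4.85 − 7.25 = -2.4°C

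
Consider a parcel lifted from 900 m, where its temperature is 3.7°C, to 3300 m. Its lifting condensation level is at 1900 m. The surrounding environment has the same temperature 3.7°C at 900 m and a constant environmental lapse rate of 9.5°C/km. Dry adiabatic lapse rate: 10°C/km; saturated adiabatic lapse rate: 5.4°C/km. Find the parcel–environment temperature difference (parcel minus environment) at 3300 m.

+5.24°C (parcel warmer than environment)

Parcel:
  900 → 1900 m (dry, 10°C/km): ΔT = -10 × 1 = -10°C → T = -6.3°C
  1900 → 3300 m (saturated, 5.4°C/km): ΔT = -5.4 × 1.4 = -7.56°C → T = -13.86°C
Environment:
  900 → 3300 m (environment, 9.5°C/km): ΔT = -9.5 × 2.4 = -22.8°C → T = -19.1°C
T_parcel − T_env = -13.86 − (-19.1) = +5.24°C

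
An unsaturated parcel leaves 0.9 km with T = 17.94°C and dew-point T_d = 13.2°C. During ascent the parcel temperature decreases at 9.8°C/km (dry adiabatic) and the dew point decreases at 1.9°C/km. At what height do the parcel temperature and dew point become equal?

1.5 km

T and T_d converge at 9.8 − 1.9 = 7.9°C per km
Height above start = (17.94 − 13.2) / 7.9 = 0.6 km
LCL altitude = 900 m + 600 m = 1500 m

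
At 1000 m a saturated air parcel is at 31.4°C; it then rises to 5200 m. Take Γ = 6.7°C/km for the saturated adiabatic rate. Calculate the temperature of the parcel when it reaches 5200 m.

1000 → 5200 m (saturated adiabatic, 6.7°C/km): ΔT = -6.7 × 4.2 = -28.14°C → T = 3.26°C

3.26°C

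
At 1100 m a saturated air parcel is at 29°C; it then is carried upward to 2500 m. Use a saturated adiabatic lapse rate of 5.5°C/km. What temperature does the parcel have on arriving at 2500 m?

1100–2500 m, saturated adiabatic: Δz = 1.4 km ⇒ ΔT = -7.7°C; T = 21.3°C

21.3°C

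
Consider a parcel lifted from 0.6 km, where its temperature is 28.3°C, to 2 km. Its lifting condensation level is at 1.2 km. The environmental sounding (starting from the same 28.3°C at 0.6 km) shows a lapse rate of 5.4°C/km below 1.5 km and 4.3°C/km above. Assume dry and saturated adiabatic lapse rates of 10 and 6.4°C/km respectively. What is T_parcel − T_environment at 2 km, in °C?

Parcel:
  Dry to 1200 m: -10 × 0.6 km = -6°C, so T = 22.3°C.
  Saturated to 2000 m: -6.4 × 0.8 km = -5.12°C, so T = 17.18°C.
Environment:
  Environment, lower layer to 1500 m: -5.4 × 0.9 km = -4.86°C, so T = 23.44°C.
  Environment, upper layer to 2000 m: -4.3 × 0.5 km = -2.15°C, so T = 21.29°C.
T_parcel − T_env = 17.18 − 21.29 = -4.11°C

-4.11°C (parcel cooler than environment)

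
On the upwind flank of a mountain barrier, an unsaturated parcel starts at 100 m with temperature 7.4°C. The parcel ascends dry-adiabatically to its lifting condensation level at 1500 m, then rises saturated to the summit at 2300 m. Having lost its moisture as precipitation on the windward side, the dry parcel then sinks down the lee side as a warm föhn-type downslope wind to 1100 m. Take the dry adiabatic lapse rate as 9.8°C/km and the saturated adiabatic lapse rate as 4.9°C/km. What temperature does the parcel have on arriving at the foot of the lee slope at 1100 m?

Dry to 1500 m: -9.8 × 1.4 km = -13.72°C, so T = -6.32°C.
Saturated to 2300 m: -4.9 × 0.8 km = -3.92°C, so T = -10.24°C.
Dry descent to 1100 m: +9.8 × 1.2 km = +11.76°C, so T = 1.52°C.

1.52°C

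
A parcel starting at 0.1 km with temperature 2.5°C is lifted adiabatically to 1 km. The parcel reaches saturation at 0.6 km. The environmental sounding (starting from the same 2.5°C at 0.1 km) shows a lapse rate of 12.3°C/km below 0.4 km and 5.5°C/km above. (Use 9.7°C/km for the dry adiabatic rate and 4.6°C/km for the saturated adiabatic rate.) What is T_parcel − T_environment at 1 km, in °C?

Parcel:
  From 100 m to 600 m (dry): cools by 9.7 × 0.5 = 4.85°C, giving -2.35°C.
  From 600 m to 1000 m (saturated): cools by 4.6 × 0.4 = 1.84°C, giving -4.19°C.
Environment:
  From 100 m to 400 m (environment, lower layer): cools by 12.3 × 0.3 = 3.69°C, giving -1.19°C.
  From 400 m to 1000 m (environment, upper layer): cools by 5.5 × 0.6 = 3.3°C, giving -4.49°C.
T_parcel − T_env = -4.19 − (-4.49) = +0.3°C

+0.3°C (parcel warmer than environment)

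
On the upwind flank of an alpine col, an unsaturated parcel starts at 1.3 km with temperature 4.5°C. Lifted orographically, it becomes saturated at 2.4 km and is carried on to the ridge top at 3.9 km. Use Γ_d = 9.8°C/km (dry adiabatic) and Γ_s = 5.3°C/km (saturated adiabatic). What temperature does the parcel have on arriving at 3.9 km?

-14.23°C

From 1300 m to 2400 m (dry): cools by 9.8 × 1.1 = 10.78°C, giving -6.28°C.
From 2400 m to 3900 m (saturated): cools by 5.3 × 1.5 = 7.95°C, giving -14.23°C.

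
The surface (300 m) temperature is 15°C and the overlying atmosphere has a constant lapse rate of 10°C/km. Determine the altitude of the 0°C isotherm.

Height above start = (15 − 0) / 10 = 1.5 km
Altitude = 300 m + 1500 m = 1800 m

1800 m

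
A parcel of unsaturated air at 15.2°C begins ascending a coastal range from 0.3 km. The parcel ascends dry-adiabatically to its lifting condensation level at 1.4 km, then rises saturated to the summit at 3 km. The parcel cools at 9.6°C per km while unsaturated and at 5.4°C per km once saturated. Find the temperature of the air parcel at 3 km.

Dry to 1400 m: -9.6 × 1.1 km = -10.56°C, so T = 4.64°C.
Saturated to 3000 m: -5.4 × 1.6 km = -8.64°C, so T = -4°C.

-4°C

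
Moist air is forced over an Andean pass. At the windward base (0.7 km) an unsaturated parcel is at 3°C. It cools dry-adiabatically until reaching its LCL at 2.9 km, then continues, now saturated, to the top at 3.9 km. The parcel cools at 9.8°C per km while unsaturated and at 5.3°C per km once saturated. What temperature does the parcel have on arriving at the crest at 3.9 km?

-23.86°C

700–2900 m, dry: Δz = 2.2 km ⇒ ΔT = -21.56°C; T = -18.56°C
2900–3900 m, saturated: Δz = 1 km ⇒ ΔT = -5.3°C; T = -23.86°C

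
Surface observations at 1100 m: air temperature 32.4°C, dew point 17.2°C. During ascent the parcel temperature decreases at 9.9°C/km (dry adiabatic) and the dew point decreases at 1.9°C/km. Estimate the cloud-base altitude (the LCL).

3000 m

T and T_d converge at 9.9 − 1.9 = 8°C per km
Height above start = (32.4 − 17.2) / 8 = 1.9 km
LCL altitude = 1100 m + 1900 m = 3000 m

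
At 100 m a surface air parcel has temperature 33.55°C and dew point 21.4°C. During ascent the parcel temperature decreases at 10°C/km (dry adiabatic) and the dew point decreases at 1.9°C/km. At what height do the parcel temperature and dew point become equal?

T and T_d converge at 10 − 1.9 = 8.1°C per km
Height above start = (33.55 − 21.4) / 8.1 = 1.5 km
LCL altitude = 100 m + 1500 m = 1600 m

1600 m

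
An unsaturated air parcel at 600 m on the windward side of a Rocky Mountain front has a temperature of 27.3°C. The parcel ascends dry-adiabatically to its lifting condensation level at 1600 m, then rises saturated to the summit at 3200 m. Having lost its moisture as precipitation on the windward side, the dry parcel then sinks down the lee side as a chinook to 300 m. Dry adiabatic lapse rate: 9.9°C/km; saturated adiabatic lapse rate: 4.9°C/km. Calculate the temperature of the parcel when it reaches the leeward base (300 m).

38.27°C

Dry to 1600 m: -9.9 × 1 km = -9.9°C, so T = 17.4°C.
Saturated to 3200 m: -4.9 × 1.6 km = -7.84°C, so T = 9.56°C.
Dry descent to 300 m: +9.9 × 2.9 km = +28.71°C, so T = 38.27°C.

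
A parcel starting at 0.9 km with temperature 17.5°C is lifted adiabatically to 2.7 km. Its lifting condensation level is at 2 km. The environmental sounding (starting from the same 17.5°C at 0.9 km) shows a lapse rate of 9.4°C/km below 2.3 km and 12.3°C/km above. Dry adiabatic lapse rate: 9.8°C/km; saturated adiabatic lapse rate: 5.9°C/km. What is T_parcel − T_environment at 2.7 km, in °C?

Parcel:
  Dry to 2000 m: -9.8 × 1.1 km = -10.78°C, so T = 6.72°C.
  Saturated to 2700 m: -5.9 × 0.7 km = -4.13°C, so T = 2.59°C.
Environment:
  Environment, lower layer to 2300 m: -9.4 × 1.4 km = -13.16°C, so T = 4.34°C.
  Environment, upper layer to 2700 m: -12.3 × 0.4 km = -4.92°C, so T = -0.58°C.
T_parcel − T_env = 2.59 − (-0.58) = +3.17°C

+3.17°C (parcel warmer than environment)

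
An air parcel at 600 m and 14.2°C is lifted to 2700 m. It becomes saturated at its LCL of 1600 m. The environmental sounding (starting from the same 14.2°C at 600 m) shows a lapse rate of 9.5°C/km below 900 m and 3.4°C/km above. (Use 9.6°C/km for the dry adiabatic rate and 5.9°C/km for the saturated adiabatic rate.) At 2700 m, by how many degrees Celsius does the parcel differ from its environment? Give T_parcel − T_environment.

-7.12°C (parcel cooler than environment)

Parcel:
  From 600 m to 1600 m (dry): cools by 9.6 × 1 = 9.6°C, giving 4.6°C.
  From 1600 m to 2700 m (saturated): cools by 5.9 × 1.1 = 6.49°C, giving -1.89°C.
Environment:
  From 600 m to 900 m (environment, lower layer): cools by 9.5 × 0.3 = 2.85°C, giving 11.35°C.
  From 900 m to 2700 m (environment, upper layer): cools by 3.4 × 1.8 = 6.12°C, giving 5.23°C.
T_parcel − T_env = -1.89 − 5.23 = -7.12°C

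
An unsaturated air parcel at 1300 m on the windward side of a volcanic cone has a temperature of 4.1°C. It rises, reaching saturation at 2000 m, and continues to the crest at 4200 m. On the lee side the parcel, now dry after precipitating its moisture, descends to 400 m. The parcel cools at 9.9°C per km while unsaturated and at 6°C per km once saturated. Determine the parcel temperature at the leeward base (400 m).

21.59°C

Dry to 2000 m: -9.9 × 0.7 km = -6.93°C, so T = -2.83°C.
Saturated to 4200 m: -6 × 2.2 km = -13.2°C, so T = -16.03°C.
Dry descent to 400 m: +9.9 × 3.8 km = +37.62°C, so T = 21.59°C.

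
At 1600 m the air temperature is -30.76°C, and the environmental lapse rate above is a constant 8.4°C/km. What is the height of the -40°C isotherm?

2700 m

Height above start = (-30.76 − (-40)) / 8.4 = 1.1 km
Altitude = 1600 m + 1100 m = 2700 m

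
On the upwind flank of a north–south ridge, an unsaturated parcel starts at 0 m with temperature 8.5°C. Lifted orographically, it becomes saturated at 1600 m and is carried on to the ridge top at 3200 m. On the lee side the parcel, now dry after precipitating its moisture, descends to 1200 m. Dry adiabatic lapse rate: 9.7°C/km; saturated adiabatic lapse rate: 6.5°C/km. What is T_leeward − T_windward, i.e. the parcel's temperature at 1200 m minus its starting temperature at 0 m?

-6.52°C

Dry to 1600 m: -9.7 × 1.6 km = -15.52°C, so T = -7.02°C.
Saturated to 3200 m: -6.5 × 1.6 km = -10.4°C, so T = -17.42°C.
Dry descent to 1200 m: +9.7 × 2 km = +19.4°C, so T = 1.98°C.
Net change vs windward start: 1.98 − 8.5 = -6.52°C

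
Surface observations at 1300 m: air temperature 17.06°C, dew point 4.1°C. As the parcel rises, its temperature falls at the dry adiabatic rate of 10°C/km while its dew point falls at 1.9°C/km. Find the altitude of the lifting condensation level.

T and T_d converge at 10 − 1.9 = 8.1°C per km
Height above start = (17.06 − 4.1) / 8.1 = 1.6 km
LCL altitude = 1300 m + 1600 m = 2900 m

2900 m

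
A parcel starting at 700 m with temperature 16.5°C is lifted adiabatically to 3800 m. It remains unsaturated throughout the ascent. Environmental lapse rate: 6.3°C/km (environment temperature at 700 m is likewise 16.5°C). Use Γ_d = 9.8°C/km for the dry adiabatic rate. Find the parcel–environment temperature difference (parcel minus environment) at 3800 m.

-10.85°C (parcel cooler than environment)

Parcel:
  700 → 3800 m (dry, 9.8°C/km): ΔT = -9.8 × 3.1 = -30.38°C → T = -13.88°C
Environment:
  700 → 3800 m (environment, 6.3°C/km): ΔT = -6.3 × 3.1 = -19.53°C → T = -3.03°C
T_parcel − T_env = -13.88 − (-3.03) = -10.85°C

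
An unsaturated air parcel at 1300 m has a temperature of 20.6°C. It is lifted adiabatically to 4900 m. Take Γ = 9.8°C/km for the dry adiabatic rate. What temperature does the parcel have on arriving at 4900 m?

-14.68°C

Dry adiabatic to 4900 m: -9.8 × 3.6 km = -35.28°C, so T = -14.68°C.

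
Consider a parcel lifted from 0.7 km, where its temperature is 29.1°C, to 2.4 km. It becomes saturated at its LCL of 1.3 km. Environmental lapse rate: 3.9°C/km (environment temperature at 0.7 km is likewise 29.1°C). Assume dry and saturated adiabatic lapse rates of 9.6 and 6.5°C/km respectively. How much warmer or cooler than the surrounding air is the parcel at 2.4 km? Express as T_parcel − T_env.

Parcel:
  700 → 1300 m (dry, 9.6°C/km): ΔT = -9.6 × 0.6 = -5.76°C → T = 23.34°C
  1300 → 2400 m (saturated, 6.5°C/km): ΔT = -6.5 × 1.1 = -7.15°C → T = 16.19°C
Environment:
  700 → 2400 m (environment, 3.9°C/km): ΔT = -3.9 × 1.7 = -6.63°C → T = 22.47°C
T_parcel − T_env = 16.19 − 22.47 = -6.28°C

-6.28°C (parcel cooler than environment)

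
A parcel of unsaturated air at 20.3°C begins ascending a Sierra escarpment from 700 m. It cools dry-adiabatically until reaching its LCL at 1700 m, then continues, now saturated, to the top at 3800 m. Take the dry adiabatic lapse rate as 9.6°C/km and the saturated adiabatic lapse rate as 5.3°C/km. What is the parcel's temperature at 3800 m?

-0.43°C

700–1700 m, dry: Δz = 1 km ⇒ ΔT = -9.6°C; T = 10.7°C
1700–3800 m, saturated: Δz = 2.1 km ⇒ ΔT = -11.13°C; T = -0.43°C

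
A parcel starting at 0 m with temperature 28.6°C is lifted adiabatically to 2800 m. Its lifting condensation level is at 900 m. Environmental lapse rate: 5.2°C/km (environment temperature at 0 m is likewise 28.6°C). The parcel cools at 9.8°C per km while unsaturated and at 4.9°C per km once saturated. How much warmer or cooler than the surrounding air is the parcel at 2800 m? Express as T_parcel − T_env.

-3.57°C (parcel cooler than environment)

Parcel:
  0 → 900 m (dry, 9.8°C/km): ΔT = -9.8 × 0.9 = -8.82°C → T = 19.78°C
  900 → 2800 m (saturated, 4.9°C/km): ΔT = -4.9 × 1.9 = -9.31°C → T = 10.47°C
Environment:
  0 → 2800 m (environment, 5.2°C/km): ΔT = -5.2 × 2.8 = -14.56°C → T = 14.04°C
T_parcel − T_env = 10.47 − 14.04 = -3.57°C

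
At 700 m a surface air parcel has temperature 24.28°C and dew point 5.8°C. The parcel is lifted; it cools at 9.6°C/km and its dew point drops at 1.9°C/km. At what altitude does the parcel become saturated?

T and T_d converge at 9.6 − 1.9 = 7.7°C per km
Height above start = (24.28 − 5.8) / 7.7 = 2.4 km
LCL altitude = 700 m + 2400 m = 3100 m

3100 m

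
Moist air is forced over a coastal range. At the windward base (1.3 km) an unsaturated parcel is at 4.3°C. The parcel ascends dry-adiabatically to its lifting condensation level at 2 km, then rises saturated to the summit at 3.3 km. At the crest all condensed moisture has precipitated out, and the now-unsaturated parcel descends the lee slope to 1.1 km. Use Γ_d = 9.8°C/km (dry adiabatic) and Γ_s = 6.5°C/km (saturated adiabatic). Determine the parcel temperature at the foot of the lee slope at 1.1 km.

10.55°C

Dry to 2000 m: -9.8 × 0.7 km = -6.86°C, so T = -2.56°C.
Saturated to 3300 m: -6.5 × 1.3 km = -8.45°C, so T = -11.01°C.
Dry descent to 1100 m: +9.8 × 2.2 km = +21.56°C, so T = 10.55°C.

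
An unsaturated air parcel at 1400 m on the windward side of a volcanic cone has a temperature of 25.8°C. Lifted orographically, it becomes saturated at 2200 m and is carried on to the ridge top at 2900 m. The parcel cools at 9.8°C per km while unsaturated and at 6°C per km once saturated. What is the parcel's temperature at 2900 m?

1400–2200 m, dry: Δz = 0.8 km ⇒ ΔT = -7.84°C; T = 17.96°C
2200–2900 m, saturated: Δz = 0.7 km ⇒ ΔT = -4.2°C; T = 13.76°C

13.76°C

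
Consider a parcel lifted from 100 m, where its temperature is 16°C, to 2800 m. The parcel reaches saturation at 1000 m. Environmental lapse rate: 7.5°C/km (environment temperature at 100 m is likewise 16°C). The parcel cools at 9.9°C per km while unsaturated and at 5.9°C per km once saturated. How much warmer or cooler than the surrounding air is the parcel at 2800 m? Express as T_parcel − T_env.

+0.72°C (parcel warmer than environment)

Parcel:
  From 100 m to 1000 m (dry): cools by 9.9 × 0.9 = 8.91°C, giving 7.09°C.
  From 1000 m to 2800 m (saturated): cools by 5.9 × 1.8 = 10.62°C, giving -3.53°C.
Environment:
  From 100 m to 2800 m (environment): cools by 7.5 × 2.7 = 20.25°C, giving -4.25°C.
T_parcel − T_env = -3.53 − (-4.25) = +0.72°C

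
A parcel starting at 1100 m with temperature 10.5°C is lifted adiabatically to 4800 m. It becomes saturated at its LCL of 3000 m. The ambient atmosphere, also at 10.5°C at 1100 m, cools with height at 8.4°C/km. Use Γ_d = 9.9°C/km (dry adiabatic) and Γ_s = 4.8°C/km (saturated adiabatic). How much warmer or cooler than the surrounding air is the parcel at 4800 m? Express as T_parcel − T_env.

Parcel:
  1100–3000 m, dry: Δz = 1.9 km ⇒ ΔT = -18.81°C; T = -8.31°C
  3000–4800 m, saturated: Δz = 1.8 km ⇒ ΔT = -8.64°C; T = -16.95°C
Environment:
  1100–4800 m, environment: Δz = 3.7 km ⇒ ΔT = -31.08°C; T = -20.58°C
T_parcel − T_env = -16.95 − (-20.58) = +3.63°C

+3.63°C (parcel warmer than environment)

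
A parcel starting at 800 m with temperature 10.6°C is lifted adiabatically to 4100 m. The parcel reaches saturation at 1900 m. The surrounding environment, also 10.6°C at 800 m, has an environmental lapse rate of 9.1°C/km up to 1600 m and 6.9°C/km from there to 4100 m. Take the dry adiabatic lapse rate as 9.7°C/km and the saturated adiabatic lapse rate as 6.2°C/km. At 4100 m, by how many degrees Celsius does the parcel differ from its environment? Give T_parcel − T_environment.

Parcel:
  800–1900 m, dry: Δz = 1.1 km ⇒ ΔT = -10.67°C; T = -0.07°C
  1900–4100 m, saturated: Δz = 2.2 km ⇒ ΔT = -13.64°C; T = -13.71°C
Environment:
  800–1600 m, environment, lower layer: Δz = 0.8 km ⇒ ΔT = -7.28°C; T = 3.32°C
  1600–4100 m, environment, upper layer: Δz = 2.5 km ⇒ ΔT = -17.25°C; T = -13.93°C
T_parcel − T_env = -13.71 − (-13.93) = +0.22°C

+0.22°C (parcel warmer than environment)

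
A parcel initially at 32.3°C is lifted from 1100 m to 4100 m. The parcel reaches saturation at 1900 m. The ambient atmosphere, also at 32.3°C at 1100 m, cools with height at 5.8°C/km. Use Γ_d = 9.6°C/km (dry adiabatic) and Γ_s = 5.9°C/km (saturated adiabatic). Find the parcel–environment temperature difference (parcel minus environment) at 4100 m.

Parcel:
  1100 → 1900 m (dry, 9.6°C/km): ΔT = -9.6 × 0.8 = -7.68°C → T = 24.62°C
  1900 → 4100 m (saturated, 5.9°C/km): ΔT = -5.9 × 2.2 = -12.98°C → T = 11.64°C
Environment:
  1100 → 4100 m (environment, 5.8°C/km): ΔT = -5.8 × 3 = -17.4°C → T = 14.9°C
T_parcel − T_env = 11.64 − 14.9 = -3.26°C

-3.26°C (parcel cooler than environment)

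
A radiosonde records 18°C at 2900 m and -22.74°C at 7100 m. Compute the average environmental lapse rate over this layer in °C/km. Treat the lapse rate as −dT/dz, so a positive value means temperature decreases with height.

9.7°C/km

Γ = −ΔT/Δz = (18 − (-22.74)) / (7100 − 2900) m
  = 40.74°C / 4.2 km = 9.7°C/km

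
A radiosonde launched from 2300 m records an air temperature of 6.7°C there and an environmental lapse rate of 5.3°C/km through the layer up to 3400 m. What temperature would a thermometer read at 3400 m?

2300–3400 m, environmental: Δz = 1.1 km ⇒ ΔT = -5.83°C; T = 0.87°C

0.87°C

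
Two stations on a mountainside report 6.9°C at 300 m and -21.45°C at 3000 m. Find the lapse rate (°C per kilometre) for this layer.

10.5°C/km

Γ = −ΔT/Δz = (6.9 − (-21.45)) / (3000 − 300) m
  = 28.35°C / 2.7 km = 10.5°C/km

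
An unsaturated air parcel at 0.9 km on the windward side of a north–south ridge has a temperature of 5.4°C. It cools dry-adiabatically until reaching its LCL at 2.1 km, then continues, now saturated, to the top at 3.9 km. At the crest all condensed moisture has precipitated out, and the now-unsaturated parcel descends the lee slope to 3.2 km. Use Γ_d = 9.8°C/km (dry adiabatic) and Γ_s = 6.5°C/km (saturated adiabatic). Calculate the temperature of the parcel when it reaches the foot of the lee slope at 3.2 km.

Dry to 2100 m: -9.8 × 1.2 km = -11.76°C, so T = -6.36°C.
Saturated to 3900 m: -6.5 × 1.8 km = -11.7°C, so T = -18.06°C.
Dry descent to 3200 m: +9.8 × 0.7 km = +6.86°C, so T = -11.2°C.

-11.2°C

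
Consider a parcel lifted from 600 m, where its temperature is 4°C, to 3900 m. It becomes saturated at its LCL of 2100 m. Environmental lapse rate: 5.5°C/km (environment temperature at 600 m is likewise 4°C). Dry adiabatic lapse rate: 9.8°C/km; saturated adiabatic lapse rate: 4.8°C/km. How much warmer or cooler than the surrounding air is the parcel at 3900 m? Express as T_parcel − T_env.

-5.19°C (parcel cooler than environment)

Parcel:
  600–2100 m, dry: Δz = 1.5 km ⇒ ΔT = -14.7°C; T = -10.7°C
  2100–3900 m, saturated: Δz = 1.8 km ⇒ ΔT = -8.64°C; T = -19.34°C
Environment:
  600–3900 m, environment: Δz = 3.3 km ⇒ ΔT = -18.15°C; T = -14.15°C
T_parcel − T_env = -19.34 − (-14.15) = -5.19°C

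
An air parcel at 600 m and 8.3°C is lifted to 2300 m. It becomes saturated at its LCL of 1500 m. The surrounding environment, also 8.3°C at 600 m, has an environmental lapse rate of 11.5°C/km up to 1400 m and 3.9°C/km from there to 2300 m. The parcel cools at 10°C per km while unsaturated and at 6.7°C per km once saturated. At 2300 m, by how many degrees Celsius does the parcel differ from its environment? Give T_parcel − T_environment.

Parcel:
  600 → 1500 m (dry, 10°C/km): ΔT = -10 × 0.9 = -9°C → T = -0.7°C
  1500 → 2300 m (saturated, 6.7°C/km): ΔT = -6.7 × 0.8 = -5.36°C → T = -6.06°C
Environment:
  600 → 1400 m (environment, lower layer, 11.5°C/km): ΔT = -11.5 × 0.8 = -9.2°C → T = -0.9°C
  1400 → 2300 m (environment, upper layer, 3.9°C/km): ΔT = -3.9 × 0.9 = -3.51°C → T = -4.41°C
T_parcel − T_env = -6.06 − (-4.41) = -1.65°C

-1.65°C (parcel cooler than environment)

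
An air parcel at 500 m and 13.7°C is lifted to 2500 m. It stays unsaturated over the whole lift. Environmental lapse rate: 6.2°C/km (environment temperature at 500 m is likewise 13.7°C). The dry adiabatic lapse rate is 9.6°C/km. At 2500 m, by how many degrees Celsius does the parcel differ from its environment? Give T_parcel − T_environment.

-6.8°C (parcel cooler than environment)

Parcel:
  500 → 2500 m (dry, 9.6°C/km): ΔT = -9.6 × 2 = -19.2°C → T = -5.5°C
Environment:
  500 → 2500 m (environment, 6.2°C/km): ΔT = -6.2 × 2 = -12.4°C → T = 1.3°C
T_parcel − T_env = -5.5 − 1.3 = -6.8°C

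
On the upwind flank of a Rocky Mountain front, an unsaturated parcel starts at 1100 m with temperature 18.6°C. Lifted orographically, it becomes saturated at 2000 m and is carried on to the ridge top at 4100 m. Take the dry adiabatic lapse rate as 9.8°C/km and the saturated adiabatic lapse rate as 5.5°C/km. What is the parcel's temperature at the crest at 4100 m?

From 1100 m to 2000 m (dry): cools by 9.8 × 0.9 = 8.82°C, giving 9.78°C.
From 2000 m to 4100 m (saturated): cools by 5.5 × 2.1 = 11.55°C, giving -1.77°C.

-1.77°C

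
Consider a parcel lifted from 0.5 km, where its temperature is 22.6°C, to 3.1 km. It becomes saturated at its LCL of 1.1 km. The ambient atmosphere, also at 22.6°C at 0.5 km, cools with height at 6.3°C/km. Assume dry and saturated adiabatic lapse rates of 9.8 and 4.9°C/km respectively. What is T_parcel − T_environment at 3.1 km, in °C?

Parcel:
  500 → 1100 m (dry, 9.8°C/km): ΔT = -9.8 × 0.6 = -5.88°C → T = 16.72°C
  1100 → 3100 m (saturated, 4.9°C/km): ΔT = -4.9 × 2 = -9.8°C → T = 6.92°C
Environment:
  500 → 3100 m (environment, 6.3°C/km): ΔT = -6.3 × 2.6 = -16.38°C → T = 6.22°C
T_parcel − T_env = 6.92 − 6.22 = +0.7°C

+0.7°C (parcel warmer than environment)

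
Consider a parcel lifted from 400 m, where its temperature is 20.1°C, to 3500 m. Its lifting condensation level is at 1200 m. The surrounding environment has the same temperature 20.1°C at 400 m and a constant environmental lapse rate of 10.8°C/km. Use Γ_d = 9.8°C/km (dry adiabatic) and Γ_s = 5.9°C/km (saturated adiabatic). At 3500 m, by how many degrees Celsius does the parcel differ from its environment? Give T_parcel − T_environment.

+12.07°C (parcel warmer than environment)

Parcel:
  Dry to 1200 m: -9.8 × 0.8 km = -7.84°C, so T = 12.26°C.
  Saturated to 3500 m: -5.9 × 2.3 km = -13.57°C, so T = -1.31°C.
Environment:
  Environment to 3500 m: -10.8 × 3.1 km = -33.48°C, so T = -13.38°C.
T_parcel − T_env = -1.31 − (-13.38) = +12.07°C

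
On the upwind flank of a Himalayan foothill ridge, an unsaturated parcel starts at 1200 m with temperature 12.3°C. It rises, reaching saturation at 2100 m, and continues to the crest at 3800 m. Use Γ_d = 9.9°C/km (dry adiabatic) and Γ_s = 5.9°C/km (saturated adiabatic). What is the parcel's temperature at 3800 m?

-6.64°C

Dry to 2100 m: -9.9 × 0.9 km = -8.91°C, so T = 3.39°C.
Saturated to 3800 m: -5.9 × 1.7 km = -10.03°C, so T = -6.64°C.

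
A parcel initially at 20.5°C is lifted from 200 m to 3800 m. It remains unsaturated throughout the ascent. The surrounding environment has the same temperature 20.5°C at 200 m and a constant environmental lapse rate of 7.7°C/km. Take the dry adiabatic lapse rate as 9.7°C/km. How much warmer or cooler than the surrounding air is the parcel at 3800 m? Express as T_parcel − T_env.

Parcel:
  Dry to 3800 m: -9.7 × 3.6 km = -34.92°C, so T = -14.42°C.
Environment:
  Environment to 3800 m: -7.7 × 3.6 km = -27.72°C, so T = -7.22°C.
T_parcel − T_env = -14.42 − (-7.22) = -7.2°C

-7.2°C (parcel cooler than environment)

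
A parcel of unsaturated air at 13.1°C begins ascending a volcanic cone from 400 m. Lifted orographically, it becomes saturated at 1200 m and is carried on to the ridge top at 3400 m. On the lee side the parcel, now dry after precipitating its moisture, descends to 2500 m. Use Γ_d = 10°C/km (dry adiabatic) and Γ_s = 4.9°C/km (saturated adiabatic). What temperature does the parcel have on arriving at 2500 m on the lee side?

3.32°C

From 400 m to 1200 m (dry): cools by 10 × 0.8 = 8°C, giving 5.1°C.
From 1200 m to 3400 m (saturated): cools by 4.9 × 2.2 = 10.78°C, giving -5.68°C.
From 3400 m to 2500 m (dry descent): warms by 10 × 0.9 = 9°C, giving 3.32°C.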